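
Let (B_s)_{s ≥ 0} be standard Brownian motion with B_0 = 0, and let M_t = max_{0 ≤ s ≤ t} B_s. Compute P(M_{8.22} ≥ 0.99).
P(M_{8.22} ≥ 0.99) = 2·P(B_{8.22} ≥ 0.99) = 2(1 − Φ(0.99/√8.22)) ≈ 0.7299

By the reflection principle for Brownian motion, P(M_t ≥ a) = 2 · P(B_t ≥ a) for a ≥ 0. Since B_t ~ N(0, t), P(B_t ≥ 0.99) = 1 − Φ(0.99/√t) = 1 − Φ(0.99/√8.22) = 1 − Φ(0.3453). So
  P(M_{8.22} ≥ 0.99) = 2(1 − Φ(0.3453)) ≈ 0.7299.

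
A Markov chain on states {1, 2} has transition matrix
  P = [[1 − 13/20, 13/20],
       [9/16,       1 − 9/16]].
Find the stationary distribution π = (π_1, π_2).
π_1 = 45/97, π_2 = 52/97

Solve πP = π with π_1 + π_2 = 1. From πP = π: π_1 · (1 − 13/20) + π_2 · 9/16 = π_1 ⇒ π_2 · 9/16 = π_1 · 13/20 ⇒ π_2/π_1 = (13/20)/(9/16) = 52/45. Together with π_1 + π_2 = 1:
  π_1 = (9/16)/(13/20 + 9/16) = (9/16)/(97/80) = 45/97,
  π_2 = (13/20)/(13/20 + 9/16) = (13/20)/(97/80) = 52/97.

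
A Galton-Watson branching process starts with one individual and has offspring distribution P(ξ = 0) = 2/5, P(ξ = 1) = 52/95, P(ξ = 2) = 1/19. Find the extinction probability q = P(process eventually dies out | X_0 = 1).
q = 1

Mean offspring μ = 0·2/5 + 1·52/95 + 2·1/19 = 62/95 ≤ 1. For μ ≤ 1 with offspring not concentrated at 1, the Galton-Watson process goes extinct almost surely, so q = 1.
(Algebraic check: The pgf is f(s) = 2/5 + 52/95·s + 1/19·s². The extinction probability q is the smallest fixed point of f in [0, 1]. Setting s = f(s):
  1/19·s² + (52/95 − 1)·s + 2/5 = 0
  1/19·s² − (2/5 + 1/19)·s + 2/5 = 0
which factors as (s − 1)·(1/19·s − 2/5) = 0, giving roots s = 1 and s = (2/5)/(1/19) = 38/5. Since 38/5 ≥ 1, the smallest root in [0, 1] is s = 1.)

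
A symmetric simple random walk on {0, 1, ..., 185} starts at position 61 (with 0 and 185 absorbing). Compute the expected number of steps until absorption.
E[τ | X_0 = 61] = 7564

Let v_k = E[τ | X_0 = k]. Boundary: v_0 = v_185 = 0. Recurrence: v_k = 1 + (v_{k-1} + v_{k+1})/2 for 1 ≤ k ≤ 184. The particular solution to v_k − (v_{k-1} + v_{k+1})/2 = 1 is v_k = −k^2. Adding homogeneous solution A + B k and matching boundaries gives v_k = k (185 − k). Substituting k = 61: v_61 = 61 · 124 = 7564.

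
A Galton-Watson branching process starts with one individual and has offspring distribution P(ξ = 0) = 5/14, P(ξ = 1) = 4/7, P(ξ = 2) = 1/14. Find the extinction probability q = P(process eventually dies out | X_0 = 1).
q = 1

Mean offspring μ = 0·5/14 + 1·4/7 + 2·1/14 = 5/7 ≤ 1. For μ ≤ 1 with offspring not concentrated at 1, the Galton-Watson process goes extinct almost surely, so q = 1.
(Algebraic check: The pgf is f(s) = 5/14 + 4/7·s + 1/14·s². The extinction probability q is the smallest fixed point of f in [0, 1]. Setting s = f(s):
  1/14·s² + (4/7 − 1)·s + 5/14 = 0
  1/14·s² − (5/14 + 1/14)·s + 5/14 = 0
which factors as (s − 1)·(1/14·s − 5/14) = 0, giving roots s = 1 and s = (5/14)/(1/14) = 5. Since 5 ≥ 1, the smallest root in [0, 1] is s = 1.)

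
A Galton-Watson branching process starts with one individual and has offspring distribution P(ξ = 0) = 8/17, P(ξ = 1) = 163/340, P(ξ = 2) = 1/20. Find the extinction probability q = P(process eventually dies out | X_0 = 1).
q = 1

Mean offspring μ = 0·8/17 + 1·163/340 + 2·1/20 = 197/340 ≤ 1. For μ ≤ 1 with offspring not concentrated at 1, the Galton-Watson process goes extinct almost surely, so q = 1.
(Algebraic check: The pgf is f(s) = 8/17 + 163/340·s + 1/20·s². The extinction probability q is the smallest fixed point of f in [0, 1]. Setting s = f(s):
  1/20·s² + (163/340 − 1)·s + 8/17 = 0
  1/20·s² − (8/17 + 1/20)·s + 8/17 = 0
which factors as (s − 1)·(1/20·s − 8/17) = 0, giving roots s = 1 and s = (8/17)/(1/20) = 160/17. Since 160/17 ≥ 1, the smallest root in [0, 1] is s = 1.)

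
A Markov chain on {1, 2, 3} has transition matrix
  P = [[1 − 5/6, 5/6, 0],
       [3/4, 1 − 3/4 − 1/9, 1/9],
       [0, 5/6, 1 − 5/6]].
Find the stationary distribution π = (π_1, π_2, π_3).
π = (27/61, 30/61, 4/61)

This is a birth-death chain on three states, which satisfies detailed balance: π_1 · P_{12} = π_2 · P_{21} and π_2 · P_{23} = π_3 · P_{32}.
From π_1 · 5/6 = π_2 · 3/4: π_2/π_1 = (5/6)/(3/4) = 10/9.
From π_2 · 1/9 = π_3 · 5/6: π_3/π_2 = (1/9)/(5/6) = 2/15.
Take π_1 proportional to 1; then unnormalized π = (1, 10/9, 4/27). Normalize by dividing by the sum 61/27:
  π = (27/61, 30/61, 4/61).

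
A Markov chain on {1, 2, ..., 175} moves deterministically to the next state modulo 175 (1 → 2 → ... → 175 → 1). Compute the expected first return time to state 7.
E[T_7 | X_0 = 7] = 175

The chain cycles deterministically, so starting at state 7 it returns in exactly 175 steps. Equivalently, the stationary distribution is uniform π_j = 1/175 for every state j, so by Kac's formula E[T_7] = 1/π_7 = 175.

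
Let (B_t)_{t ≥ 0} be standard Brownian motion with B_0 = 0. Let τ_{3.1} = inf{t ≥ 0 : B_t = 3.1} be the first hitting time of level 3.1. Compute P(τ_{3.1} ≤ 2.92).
P(τ_{3.1} ≤ 2.92) = 2(1 − Φ(3.1/√2.92)) = 2(1 − Φ(1.8141)) ≈ 0.0697

By the reflection principle for standard BM, P(τ_b ≤ t) = 2 · P(B_t ≥ b). Since B_t ~ N(0, t), P(B_t ≥ 3.1) = 1 − Φ(3.1/√t) = 1 − Φ(3.1/√2.92) = 1 − Φ(1.8141) ≈ 0.03483. Doubling: P(τ_{3.1} ≤ 2.92) ≈ 2 · 0.03483 = 0.06966 ≈ 0.0697.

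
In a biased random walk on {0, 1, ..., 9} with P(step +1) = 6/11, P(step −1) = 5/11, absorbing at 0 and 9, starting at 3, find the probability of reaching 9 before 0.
P(hit 9 before 0) = (1 − (5/6)^3) / (1 − (5/6)^9) = 46656/89281

Let u_k denote P(reach 9 before 0 | start at k). Boundary: u_0 = 0, u_9 = 1. Recurrence: u_k = 6/11·u_{k+1} + 5/11·u_{k-1} for 1 ≤ k ≤ 8. Try u_k = A + B·r^k with r = q/p = (5/11)/(6/11) = 5/6. Substitution satisfies the recurrence; boundary conditions give:
  u_k = (1 − r^k) / (1 − r^N) = (1 − (5/6)^3) / (1 − (5/6)^9) = 46656/89281.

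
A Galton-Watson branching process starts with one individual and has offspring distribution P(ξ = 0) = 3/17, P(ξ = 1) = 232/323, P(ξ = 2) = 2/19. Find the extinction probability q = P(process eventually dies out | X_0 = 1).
q = 1

Mean offspring μ = 0·3/17 + 1·232/323 + 2·2/19 = 300/323 ≤ 1. For μ ≤ 1 with offspring not concentrated at 1, the Galton-Watson process goes extinct almost surely, so q = 1.
(Algebraic check: The pgf is f(s) = 3/17 + 232/323·s + 2/19·s². The extinction probability q is the smallest fixed point of f in [0, 1]. Setting s = f(s):
  2/19·s² + (232/323 − 1)·s + 3/17 = 0
  2/19·s² − (3/17 + 2/19)·s + 3/17 = 0
which factors as (s − 1)·(2/19·s − 3/17) = 0, giving roots s = 1 and s = (3/17)/(2/19) = 57/34. Since 57/34 ≥ 1, the smallest root in [0, 1] is s = 1.)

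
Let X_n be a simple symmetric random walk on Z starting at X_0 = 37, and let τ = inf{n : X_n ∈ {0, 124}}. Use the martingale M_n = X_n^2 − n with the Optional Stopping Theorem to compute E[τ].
E[τ] = 3219

M_n = X_n^2 − n is a martingale (since E[X_{n+1}^2 | F_n] = X_n^2 + 1). By OST (τ has finite mean in a bounded region), E[M_τ] = E[M_0] = X_0^2 − 0 = 37^2 = 1369. Also E[M_τ] = E[X_τ^2] − E[τ]. The walk exits at 0 or 124, with P(hit 124 first) = 37/124, so E[X_τ^2] = 124^2 · 37/124 + 0 = 4588. Thus E[τ] = E[X_τ^2] − E[M_τ] = 4588 − 1369 = 3219 = 37(124 − 37) = 3219.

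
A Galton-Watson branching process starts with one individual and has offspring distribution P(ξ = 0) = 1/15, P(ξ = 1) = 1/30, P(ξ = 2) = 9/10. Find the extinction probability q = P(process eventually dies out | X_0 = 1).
q = 2/27

The pgf is f(s) = 1/15 + 1/30·s + 9/10·s². The extinction probability q is the smallest fixed point of f in [0, 1]. Setting s = f(s):
  9/10·s² + (1/30 − 1)·s + 1/15 = 0
  9/10·s² − (1/15 + 9/10)·s + 1/15 = 0
which factors as (s − 1)·(9/10·s − 1/15) = 0, giving roots s = 1 and s = (1/15)/(9/10) = 2/27.
Mean offspring μ = 1/30 + 2·9/10 = 11/6 > 1 (supercritical), so q < 1. The extinction probability is the smaller root: q = (1/15)/(9/10) = 2/27.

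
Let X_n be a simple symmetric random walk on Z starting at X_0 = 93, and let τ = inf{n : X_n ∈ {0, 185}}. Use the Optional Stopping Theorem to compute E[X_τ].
E[X_τ] = 93

X_n is a martingale and τ is a bounded-mean stopping time (indeed τ is finite a.s. with bounded expectation since the walk is in a bounded region). By the OST, E[X_τ] = E[X_0] = 93. Equivalently: E[X_τ] = 185 · P(hit 185 first) + 0 · P(hit 0 first) = 185 · (93/185) = 93.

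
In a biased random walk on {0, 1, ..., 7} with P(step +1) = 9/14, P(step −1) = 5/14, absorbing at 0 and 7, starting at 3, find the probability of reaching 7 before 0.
P(hit 7 before 0) = (1 − (5/9)^3) / (1 − (5/9)^7) = 990711/1176211

Let u_k denote P(reach 7 before 0 | start at k). Boundary: u_0 = 0, u_7 = 1. Recurrence: u_k = 9/14·u_{k+1} + 5/14·u_{k-1} for 1 ≤ k ≤ 6. Try u_k = A + B·r^k with r = q/p = (5/14)/(9/14) = 5/9. Substitution satisfies the recurrence; boundary conditions give:
  u_k = (1 − r^k) / (1 − r^N) = (1 − (5/9)^3) / (1 − (5/9)^7) = 990711/1176211.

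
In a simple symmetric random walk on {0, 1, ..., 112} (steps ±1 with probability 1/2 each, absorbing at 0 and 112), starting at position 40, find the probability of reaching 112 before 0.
P(hit 112 before 0) = 40/112 = 5/14

Let u_k = P(hit 112 before 0 | start at k). Then u_0 = 0, u_112 = 1, and u_k = u_{k-1}/2 + u_{k+1}/2 for 1 ≤ k ≤ 111. This harmonic recurrence is solved by u_k = k/112, giving u_40 = 40/112 = 5/14.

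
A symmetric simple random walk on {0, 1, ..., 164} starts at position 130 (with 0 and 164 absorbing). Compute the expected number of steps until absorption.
E[τ | X_0 = 130] = 4420

Let v_k = E[τ | X_0 = k]. Boundary: v_0 = v_164 = 0. Recurrence: v_k = 1 + (v_{k-1} + v_{k+1})/2 for 1 ≤ k ≤ 163. The particular solution to v_k − (v_{k-1} + v_{k+1})/2 = 1 is v_k = −k^2. Adding homogeneous solution A + B k and matching boundaries gives v_k = k (164 − k). Substituting k = 130: v_130 = 130 · 34 = 4420.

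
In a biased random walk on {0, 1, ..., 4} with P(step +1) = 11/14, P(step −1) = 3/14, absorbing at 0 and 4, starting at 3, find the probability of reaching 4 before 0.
P(hit 4 before 0) = (1 − (3/11)^3) / (1 − (3/11)^4) = 1793/1820

Let u_k denote P(reach 4 before 0 | start at k). Boundary: u_0 = 0, u_4 = 1. Recurrence: u_k = 11/14·u_{k+1} + 3/14·u_{k-1} for 1 ≤ k ≤ 3. Try u_k = A + B·r^k with r = q/p = (3/14)/(11/14) = 3/11. Substitution satisfies the recurrence; boundary conditions give:
  u_k = (1 − r^k) / (1 − r^N) = (1 − (3/11)^3) / (1 − (3/11)^4) = 1793/1820.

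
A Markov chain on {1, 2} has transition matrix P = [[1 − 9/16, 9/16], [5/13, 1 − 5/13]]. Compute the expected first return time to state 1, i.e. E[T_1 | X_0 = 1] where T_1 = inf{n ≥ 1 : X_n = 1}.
E[T_1 | X_0 = 1] = 1/π_1 = 197/80

For an irreducible recurrent Markov chain with stationary distribution π, E[T_i | X_0 = i] = 1/π_i (Kac's formula). Here π_1 = (5/13)/(9/16 + 5/13) = (5/13)/(197/208) = 80/197, so E[T_1 | X_0 = 1] = 1/π_1 = (9/16 + 5/13)/(5/13) = (197/208)/(5/13) = 197/80.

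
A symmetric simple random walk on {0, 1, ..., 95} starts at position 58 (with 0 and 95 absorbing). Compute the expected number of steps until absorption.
E[τ | X_0 = 58] = 2146

Let v_k = E[τ | X_0 = k]. Boundary: v_0 = v_95 = 0. Recurrence: v_k = 1 + (v_{k-1} + v_{k+1})/2 for 1 ≤ k ≤ 94. The particular solution to v_k − (v_{k-1} + v_{k+1})/2 = 1 is v_k = −k^2. Adding homogeneous solution A + B k and matching boundaries gives v_k = k (95 − k). Substituting k = 58: v_58 = 58 · 37 = 2146.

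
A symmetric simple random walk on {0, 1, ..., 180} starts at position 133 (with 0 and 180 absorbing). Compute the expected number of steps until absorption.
E[τ | X_0 = 133] = 6251

Let v_k = E[τ | X_0 = k]. Boundary: v_0 = v_180 = 0. Recurrence: v_k = 1 + (v_{k-1} + v_{k+1})/2 for 1 ≤ k ≤ 179. The particular solution to v_k − (v_{k-1} + v_{k+1})/2 = 1 is v_k = −k^2. Adding homogeneous solution A + B k and matching boundaries gives v_k = k (180 − k). Substituting k = 133: v_133 = 133 · 47 = 6251.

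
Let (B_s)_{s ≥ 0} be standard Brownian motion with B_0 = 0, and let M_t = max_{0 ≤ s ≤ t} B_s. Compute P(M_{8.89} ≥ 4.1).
P(M_{8.89} ≥ 4.1) = 2·P(B_{8.89} ≥ 4.1) = 2(1 − Φ(4.1/√8.89)) ≈ 0.1691

By the reflection principle for Brownian motion, P(M_t ≥ a) = 2 · P(B_t ≥ a) for a ≥ 0. Since B_t ~ N(0, t), P(B_t ≥ 4.1) = 1 − Φ(4.1/√t) = 1 − Φ(4.1/√8.89) = 1 − Φ(1.3751). So
  P(M_{8.89} ≥ 4.1) = 2(1 − Φ(1.3751)) ≈ 0.1691.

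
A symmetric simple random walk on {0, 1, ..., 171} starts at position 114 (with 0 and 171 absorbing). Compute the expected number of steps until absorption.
E[τ | X_0 = 114] = 6498

Let v_k = E[τ | X_0 = k]. Boundary: v_0 = v_171 = 0. Recurrence: v_k = 1 + (v_{k-1} + v_{k+1})/2 for 1 ≤ k ≤ 170. The particular solution to v_k − (v_{k-1} + v_{k+1})/2 = 1 is v_k = −k^2. Adding homogeneous solution A + B k and matching boundaries gives v_k = k (171 − k). Substituting k = 114: v_114 = 114 · 57 = 6498.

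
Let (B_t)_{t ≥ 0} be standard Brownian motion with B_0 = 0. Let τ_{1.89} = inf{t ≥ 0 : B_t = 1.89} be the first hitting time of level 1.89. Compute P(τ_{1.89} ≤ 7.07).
P(τ_{1.89} ≤ 7.07) = 2(1 − Φ(1.89/√7.07)) = 2(1 − Φ(0.7108)) ≈ 0.4772

By the reflection principle for standard BM, P(τ_b ≤ t) = 2 · P(B_t ≥ b). Since B_t ~ N(0, t), P(B_t ≥ 1.89) = 1 − Φ(1.89/√t) = 1 − Φ(1.89/√7.07) = 1 − Φ(0.7108) ≈ 0.23860. Doubling: P(τ_{1.89} ≤ 7.07) ≈ 2 · 0.23860 = 0.47720 ≈ 0.4772.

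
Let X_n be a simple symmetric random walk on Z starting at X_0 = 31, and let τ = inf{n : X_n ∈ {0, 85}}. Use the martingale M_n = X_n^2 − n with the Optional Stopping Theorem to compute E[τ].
E[τ] = 1674

M_n = X_n^2 − n is a martingale (since E[X_{n+1}^2 | F_n] = X_n^2 + 1). By OST (τ has finite mean in a bounded region), E[M_τ] = E[M_0] = X_0^2 − 0 = 31^2 = 961. Also E[M_τ] = E[X_τ^2] − E[τ]. The walk exits at 0 or 85, with P(hit 85 first) = 31/85, so E[X_τ^2] = 85^2 · 31/85 + 0 = 2635. Thus E[τ] = E[X_τ^2] − E[M_τ] = 2635 − 961 = 1674 = 31(85 − 31) = 1674.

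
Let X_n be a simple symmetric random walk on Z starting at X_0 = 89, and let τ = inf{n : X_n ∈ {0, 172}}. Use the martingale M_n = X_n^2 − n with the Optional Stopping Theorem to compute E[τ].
E[τ] = 7387

M_n = X_n^2 − n is a martingale (since E[X_{n+1}^2 | F_n] = X_n^2 + 1). By OST (τ has finite mean in a bounded region), E[M_τ] = E[M_0] = X_0^2 − 0 = 89^2 = 7921. Also E[M_τ] = E[X_τ^2] − E[τ]. The walk exits at 0 or 172, with P(hit 172 first) = 89/172, so E[X_τ^2] = 172^2 · 89/172 + 0 = 15308. Thus E[τ] = E[X_τ^2] − E[M_τ] = 15308 − 7921 = 7387 = 89(172 − 89) = 7387.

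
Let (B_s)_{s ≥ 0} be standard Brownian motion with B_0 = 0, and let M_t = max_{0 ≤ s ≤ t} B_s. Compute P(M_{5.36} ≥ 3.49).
P(M_{5.36} ≥ 3.49) = 2·P(B_{5.36} ≥ 3.49) = 2(1 − Φ(3.49/√5.36)) ≈ 0.1317

By the reflection principle for Brownian motion, P(M_t ≥ a) = 2 · P(B_t ≥ a) for a ≥ 0. Since B_t ~ N(0, t), P(B_t ≥ 3.49) = 1 − Φ(3.49/√t) = 1 − Φ(3.49/√5.36) = 1 − Φ(1.5075). So
  P(M_{5.36} ≥ 3.49) = 2(1 − Φ(1.5075)) ≈ 0.1317.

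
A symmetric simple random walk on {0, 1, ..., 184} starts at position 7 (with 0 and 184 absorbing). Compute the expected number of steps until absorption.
E[τ | X_0 = 7] = 1239

Let v_k = E[τ | X_0 = k]. Boundary: v_0 = v_184 = 0. Recurrence: v_k = 1 + (v_{k-1} + v_{k+1})/2 for 1 ≤ k ≤ 183. The particular solution to v_k − (v_{k-1} + v_{k+1})/2 = 1 is v_k = −k^2. Adding homogeneous solution A + B k and matching boundaries gives v_k = k (184 − k). Substituting k = 7: v_7 = 7 · 177 = 1239.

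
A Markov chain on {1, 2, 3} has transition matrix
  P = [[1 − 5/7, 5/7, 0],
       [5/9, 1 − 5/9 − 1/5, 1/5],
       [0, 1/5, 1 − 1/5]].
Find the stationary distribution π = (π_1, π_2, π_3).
π = (7/25, 9/25, 9/25)

This is a birth-death chain on three states, which satisfies detailed balance: π_1 · P_{12} = π_2 · P_{21} and π_2 · P_{23} = π_3 · P_{32}.
From π_1 · 5/7 = π_2 · 5/9: π_2/π_1 = (5/7)/(5/9) = 9/7.
From π_2 · 1/5 = π_3 · 1/5: π_3/π_2 = (1/5)/(1/5) = 1.
Take π_1 proportional to 1; then unnormalized π = (1, 9/7, 9/7). Normalize by dividing by the sum 25/7:
  π = (7/25, 9/25, 9/25).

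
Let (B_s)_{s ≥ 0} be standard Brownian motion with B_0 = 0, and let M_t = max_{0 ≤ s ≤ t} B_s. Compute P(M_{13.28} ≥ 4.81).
P(M_{13.28} ≥ 4.81) = 2·P(B_{13.28} ≥ 4.81) = 2(1 − Φ(4.81/√13.28)) ≈ 0.1869

By the reflection principle for Brownian motion, P(M_t ≥ a) = 2 · P(B_t ≥ a) for a ≥ 0. Since B_t ~ N(0, t), P(B_t ≥ 4.81) = 1 − Φ(4.81/√t) = 1 − Φ(4.81/√13.28) = 1 − Φ(1.3199). So
  P(M_{13.28} ≥ 4.81) = 2(1 − Φ(1.3199)) ≈ 0.1869.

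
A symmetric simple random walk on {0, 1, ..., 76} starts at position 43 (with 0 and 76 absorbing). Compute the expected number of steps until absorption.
E[τ | X_0 = 43] = 1419

Let v_k = E[τ | X_0 = k]. Boundary: v_0 = v_76 = 0. Recurrence: v_k = 1 + (v_{k-1} + v_{k+1})/2 for 1 ≤ k ≤ 75. The particular solution to v_k − (v_{k-1} + v_{k+1})/2 = 1 is v_k = −k^2. Adding homogeneous solution A + B k and matching boundaries gives v_k = k (76 − k). Substituting k = 43: v_43 = 43 · 33 = 1419.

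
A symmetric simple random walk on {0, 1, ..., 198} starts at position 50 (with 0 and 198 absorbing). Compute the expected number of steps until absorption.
E[τ | X_0 = 50] = 7400

Let v_k = E[τ | X_0 = k]. Boundary: v_0 = v_198 = 0. Recurrence: v_k = 1 + (v_{k-1} + v_{k+1})/2 for 1 ≤ k ≤ 197. The particular solution to v_k − (v_{k-1} + v_{k+1})/2 = 1 is v_k = −k^2. Adding homogeneous solution A + B k and matching boundaries gives v_k = k (198 − k). Substituting k = 50: v_50 = 50 · 148 = 7400.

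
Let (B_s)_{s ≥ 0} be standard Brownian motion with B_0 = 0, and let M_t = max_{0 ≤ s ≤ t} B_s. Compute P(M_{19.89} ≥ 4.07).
P(M_{19.89} ≥ 4.07) = 2·P(B_{19.89} ≥ 4.07) = 2(1 − Φ(4.07/√19.89)) ≈ 0.3615

By the reflection principle for Brownian motion, P(M_t ≥ a) = 2 · P(B_t ≥ a) for a ≥ 0. Since B_t ~ N(0, t), P(B_t ≥ 4.07) = 1 − Φ(4.07/√t) = 1 − Φ(4.07/√19.89) = 1 − Φ(0.9126). So
  P(M_{19.89} ≥ 4.07) = 2(1 − Φ(0.9126)) ≈ 0.3615.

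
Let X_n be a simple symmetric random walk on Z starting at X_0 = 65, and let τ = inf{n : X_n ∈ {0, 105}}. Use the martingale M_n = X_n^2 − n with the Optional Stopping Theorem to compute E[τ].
E[τ] = 2600

M_n = X_n^2 − n is a martingale (since E[X_{n+1}^2 | F_n] = X_n^2 + 1). By OST (τ has finite mean in a bounded region), E[M_τ] = E[M_0] = X_0^2 − 0 = 65^2 = 4225. Also E[M_τ] = E[X_τ^2] − E[τ]. The walk exits at 0 or 105, with P(hit 105 first) = 65/105, so E[X_τ^2] = 105^2 · 65/105 + 0 = 6825. Thus E[τ] = E[X_τ^2] − E[M_τ] = 6825 − 4225 = 2600 = 65(105 − 65) = 2600.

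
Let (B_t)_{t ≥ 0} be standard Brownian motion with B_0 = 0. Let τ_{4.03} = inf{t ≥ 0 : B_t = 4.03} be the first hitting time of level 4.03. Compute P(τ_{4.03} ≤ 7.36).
P(τ_{4.03} ≤ 7.36) = 2(1 − Φ(4.03/√7.36)) = 2(1 − Φ(1.4855)) ≈ 0.1374

By the reflection principle for standard BM, P(τ_b ≤ t) = 2 · P(B_t ≥ b). Since B_t ~ N(0, t), P(B_t ≥ 4.03) = 1 − Φ(4.03/√t) = 1 − Φ(4.03/√7.36) = 1 − Φ(1.4855) ≈ 0.06871. Doubling: P(τ_{4.03} ≤ 7.36) ≈ 2 · 0.06871 = 0.13742 ≈ 0.1374.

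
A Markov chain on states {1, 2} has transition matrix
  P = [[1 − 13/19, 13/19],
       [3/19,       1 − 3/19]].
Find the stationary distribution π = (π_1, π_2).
π_1 = 3/16, π_2 = 13/16

Solve πP = π with π_1 + π_2 = 1. From πP = π: π_1 · (1 − 13/19) + π_2 · 3/19 = π_1 ⇒ π_2 · 3/19 = π_1 · 13/19 ⇒ π_2/π_1 = (13/19)/(3/19) = 13/3. Together with π_1 + π_2 = 1:
  π_1 = (3/19)/(13/19 + 3/19) = (3/19)/(16/19) = 3/16,
  π_2 = (13/19)/(13/19 + 3/19) = (13/19)/(16/19) = 13/16.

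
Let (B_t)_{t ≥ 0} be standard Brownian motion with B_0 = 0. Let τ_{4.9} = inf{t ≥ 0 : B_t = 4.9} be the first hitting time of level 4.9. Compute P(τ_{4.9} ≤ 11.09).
P(τ_{4.9} ≤ 11.09) = 2(1 − Φ(4.9/√11.09)) = 2(1 − Φ(1.4714)) ≈ 0.1412

By the reflection principle for standard BM, P(τ_b ≤ t) = 2 · P(B_t ≥ b). Since B_t ~ N(0, t), P(B_t ≥ 4.9) = 1 − Φ(4.9/√t) = 1 − Φ(4.9/√11.09) = 1 − Φ(1.4714) ≈ 0.07059. Doubling: P(τ_{4.9} ≤ 11.09) ≈ 2 · 0.07059 = 0.14118 ≈ 0.1412.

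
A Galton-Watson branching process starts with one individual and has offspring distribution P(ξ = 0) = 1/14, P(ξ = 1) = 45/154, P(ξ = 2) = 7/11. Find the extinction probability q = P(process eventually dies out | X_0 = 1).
q = 11/98

The pgf is f(s) = 1/14 + 45/154·s + 7/11·s². The extinction probability q is the smallest fixed point of f in [0, 1]. Setting s = f(s):
  7/11·s² + (45/154 − 1)·s + 1/14 = 0
  7/11·s² − (1/14 + 7/11)·s + 1/14 = 0
which factors as (s − 1)·(7/11·s − 1/14) = 0, giving roots s = 1 and s = (1/14)/(7/11) = 11/98.
Mean offspring μ = 45/154 + 2·7/11 = 241/154 > 1 (supercritical), so q < 1. The extinction probability is the smaller root: q = (1/14)/(7/11) = 11/98.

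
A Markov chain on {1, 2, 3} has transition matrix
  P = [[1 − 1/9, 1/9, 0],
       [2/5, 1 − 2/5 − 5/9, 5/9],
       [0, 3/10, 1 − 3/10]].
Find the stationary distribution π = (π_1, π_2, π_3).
π = (486/871, 135/871, 250/871)

This is a birth-death chain on three states, which satisfies detailed balance: π_1 · P_{12} = π_2 · P_{21} and π_2 · P_{23} = π_3 · P_{32}.
From π_1 · 1/9 = π_2 · 2/5: π_2/π_1 = (1/9)/(2/5) = 5/18.
From π_2 · 5/9 = π_3 · 3/10: π_3/π_2 = (5/9)/(3/10) = 50/27.
Take π_1 proportional to 1; then unnormalized π = (1, 5/18, 125/243). Normalize by dividing by the sum 871/486:
  π = (486/871, 135/871, 250/871).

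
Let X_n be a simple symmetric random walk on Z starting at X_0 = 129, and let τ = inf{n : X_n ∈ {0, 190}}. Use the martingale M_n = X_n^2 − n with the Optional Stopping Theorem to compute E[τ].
E[τ] = 7869

M_n = X_n^2 − n is a martingale (since E[X_{n+1}^2 | F_n] = X_n^2 + 1). By OST (τ has finite mean in a bounded region), E[M_τ] = E[M_0] = X_0^2 − 0 = 129^2 = 16641. Also E[M_τ] = E[X_τ^2] − E[τ]. The walk exits at 0 or 190, with P(hit 190 first) = 129/190, so E[X_τ^2] = 190^2 · 129/190 + 0 = 24510. Thus E[τ] = E[X_τ^2] − E[M_τ] = 24510 − 16641 = 7869 = 129(190 − 129) = 7869.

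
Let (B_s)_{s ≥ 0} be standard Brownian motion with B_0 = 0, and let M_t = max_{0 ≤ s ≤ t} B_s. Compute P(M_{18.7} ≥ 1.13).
P(M_{18.7} ≥ 1.13) = 2·P(B_{18.7} ≥ 1.13) = 2(1 − Φ(1.13/√18.7)) ≈ 0.7939

By the reflection principle for Brownian motion, P(M_t ≥ a) = 2 · P(B_t ≥ a) for a ≥ 0. Since B_t ~ N(0, t), P(B_t ≥ 1.13) = 1 − Φ(1.13/√t) = 1 − Φ(1.13/√18.7) = 1 − Φ(0.2613). So
  P(M_{18.7} ≥ 1.13) = 2(1 − Φ(0.2613)) ≈ 0.7939.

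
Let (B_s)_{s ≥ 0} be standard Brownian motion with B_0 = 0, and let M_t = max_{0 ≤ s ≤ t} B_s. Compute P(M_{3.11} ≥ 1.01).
P(M_{3.11} ≥ 1.01) = 2·P(B_{3.11} ≥ 1.01) = 2(1 − Φ(1.01/√3.11)) ≈ 0.5668

By the reflection principle for Brownian motion, P(M_t ≥ a) = 2 · P(B_t ≥ a) for a ≥ 0. Since B_t ~ N(0, t), P(B_t ≥ 1.01) = 1 − Φ(1.01/√t) = 1 − Φ(1.01/√3.11) = 1 − Φ(0.5727). So
  P(M_{3.11} ≥ 1.01) = 2(1 − Φ(0.5727)) ≈ 0.5668.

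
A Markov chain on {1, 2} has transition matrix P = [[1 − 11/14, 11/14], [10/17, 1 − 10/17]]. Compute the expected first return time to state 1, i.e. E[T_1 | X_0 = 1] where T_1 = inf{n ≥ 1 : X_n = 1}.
E[T_1 | X_0 = 1] = 1/π_1 = 327/140

For an irreducible recurrent Markov chain with stationary distribution π, E[T_i | X_0 = i] = 1/π_i (Kac's formula). Here π_1 = (10/17)/(11/14 + 10/17) = (10/17)/(327/238) = 140/327, so E[T_1 | X_0 = 1] = 1/π_1 = (11/14 + 10/17)/(10/17) = (327/238)/(10/17) = 327/140.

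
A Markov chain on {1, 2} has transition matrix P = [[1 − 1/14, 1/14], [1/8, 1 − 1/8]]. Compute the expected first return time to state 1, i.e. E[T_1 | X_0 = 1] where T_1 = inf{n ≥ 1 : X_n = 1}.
E[T_1 | X_0 = 1] = 1/π_1 = 11/7

For an irreducible recurrent Markov chain with stationary distribution π, E[T_i | X_0 = i] = 1/π_i (Kac's formula). Here π_1 = (1/8)/(1/14 + 1/8) = (1/8)/(11/56) = 7/11, so E[T_1 | X_0 = 1] = 1/π_1 = (1/14 + 1/8)/(1/8) = (11/56)/(1/8) = 11/7.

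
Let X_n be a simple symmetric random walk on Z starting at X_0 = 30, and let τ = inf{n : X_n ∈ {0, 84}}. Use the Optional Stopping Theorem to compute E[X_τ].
E[X_τ] = 30

X_n is a martingale and τ is a bounded-mean stopping time (indeed τ is finite a.s. with bounded expectation since the walk is in a bounded region). By the OST, E[X_τ] = E[X_0] = 30. Equivalently: E[X_τ] = 84 · P(hit 84 first) + 0 · P(hit 0 first) = 84 · (30/84) = 30.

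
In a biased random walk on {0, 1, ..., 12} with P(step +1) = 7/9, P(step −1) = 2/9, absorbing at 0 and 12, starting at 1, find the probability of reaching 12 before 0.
P(hit 12 before 0) = (1 − (2/7)^1) / (1 − (2/7)^12) = 1977326743/2768256621

Let u_k denote P(reach 12 before 0 | start at k). Boundary: u_0 = 0, u_12 = 1. Recurrence: u_k = 7/9·u_{k+1} + 2/9·u_{k-1} for 1 ≤ k ≤ 11. Try u_k = A + B·r^k with r = q/p = (2/9)/(7/9) = 2/7. Substitution satisfies the recurrence; boundary conditions give:
  u_k = (1 − r^k) / (1 − r^N) = (1 − (2/7)^1) / (1 − (2/7)^12) = 1977326743/2768256621.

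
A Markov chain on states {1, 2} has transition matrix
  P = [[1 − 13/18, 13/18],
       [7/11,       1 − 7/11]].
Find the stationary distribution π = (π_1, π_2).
π_1 = 126/269, π_2 = 143/269

Solve πP = π with π_1 + π_2 = 1. From πP = π: π_1 · (1 − 13/18) + π_2 · 7/11 = π_1 ⇒ π_2 · 7/11 = π_1 · 13/18 ⇒ π_2/π_1 = (13/18)/(7/11) = 143/126. Together with π_1 + π_2 = 1:
  π_1 = (7/11)/(13/18 + 7/11) = (7/11)/(269/198) = 126/269,
  π_2 = (13/18)/(13/18 + 7/11) = (13/18)/(269/198) = 143/269.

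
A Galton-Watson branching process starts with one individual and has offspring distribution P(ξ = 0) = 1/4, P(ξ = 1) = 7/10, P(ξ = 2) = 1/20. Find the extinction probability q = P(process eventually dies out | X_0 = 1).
q = 1

Mean offspring μ = 0·1/4 + 1·7/10 + 2·1/20 = 4/5 ≤ 1. For μ ≤ 1 with offspring not concentrated at 1, the Galton-Watson process goes extinct almost surely, so q = 1.
(Algebraic check: The pgf is f(s) = 1/4 + 7/10·s + 1/20·s². The extinction probability q is the smallest fixed point of f in [0, 1]. Setting s = f(s):
  1/20·s² + (7/10 − 1)·s + 1/4 = 0
  1/20·s² − (1/4 + 1/20)·s + 1/4 = 0
which factors as (s − 1)·(1/20·s − 1/4) = 0, giving roots s = 1 and s = (1/4)/(1/20) = 5. Since 5 ≥ 1, the smallest root in [0, 1] is s = 1.)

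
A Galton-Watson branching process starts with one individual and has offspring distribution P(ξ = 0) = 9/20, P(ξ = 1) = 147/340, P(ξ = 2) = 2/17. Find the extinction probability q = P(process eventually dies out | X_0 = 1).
q = 1

Mean offspring μ = 0·9/20 + 1·147/340 + 2·2/17 = 227/340 ≤ 1. For μ ≤ 1 with offspring not concentrated at 1, the Galton-Watson process goes extinct almost surely, so q = 1.
(Algebraic check: The pgf is f(s) = 9/20 + 147/340·s + 2/17·s². The extinction probability q is the smallest fixed point of f in [0, 1]. Setting s = f(s):
  2/17·s² + (147/340 − 1)·s + 9/20 = 0
  2/17·s² − (9/20 + 2/17)·s + 9/20 = 0
which factors as (s − 1)·(2/17·s − 9/20) = 0, giving roots s = 1 and s = (9/20)/(2/17) = 153/40. Since 153/40 ≥ 1, the smallest root in [0, 1] is s = 1.)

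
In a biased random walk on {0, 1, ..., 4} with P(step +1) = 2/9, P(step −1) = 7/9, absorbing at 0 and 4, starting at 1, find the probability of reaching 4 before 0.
P(hit 4 before 0) = (1 − (7/2)^1) / (1 − (7/2)^4) = 8/477

Let u_k denote P(reach 4 before 0 | start at k). Boundary: u_0 = 0, u_4 = 1. Recurrence: u_k = 2/9·u_{k+1} + 7/9·u_{k-1} for 1 ≤ k ≤ 3. Try u_k = A + B·r^k with r = q/p = (7/9)/(2/9) = 7/2. Substitution satisfies the recurrence; boundary conditions give:
  u_k = (1 − r^k) / (1 − r^N) = (1 − (7/2)^1) / (1 − (7/2)^4) = 8/477.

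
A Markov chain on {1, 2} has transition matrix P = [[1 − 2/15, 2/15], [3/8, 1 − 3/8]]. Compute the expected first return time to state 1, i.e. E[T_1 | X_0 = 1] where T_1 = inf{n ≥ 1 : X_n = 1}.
E[T_1 | X_0 = 1] = 1/π_1 = 61/45

For an irreducible recurrent Markov chain with stationary distribution π, E[T_i | X_0 = i] = 1/π_i (Kac's formula). Here π_1 = (3/8)/(2/15 + 3/8) = (3/8)/(61/120) = 45/61, so E[T_1 | X_0 = 1] = 1/π_1 = (2/15 + 3/8)/(3/8) = (61/120)/(3/8) = 61/45.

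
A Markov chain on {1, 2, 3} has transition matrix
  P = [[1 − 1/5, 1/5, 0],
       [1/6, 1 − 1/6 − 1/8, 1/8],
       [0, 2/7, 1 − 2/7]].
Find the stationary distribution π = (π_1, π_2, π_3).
π = (40/109, 48/109, 21/109)

This is a birth-death chain on three states, which satisfies detailed balance: π_1 · P_{12} = π_2 · P_{21} and π_2 · P_{23} = π_3 · P_{32}.
From π_1 · 1/5 = π_2 · 1/6: π_2/π_1 = (1/5)/(1/6) = 6/5.
From π_2 · 1/8 = π_3 · 2/7: π_3/π_2 = (1/8)/(2/7) = 7/16.
Take π_1 proportional to 1; then unnormalized π = (1, 6/5, 21/40). Normalize by dividing by the sum 109/40:
  π = (40/109, 48/109, 21/109).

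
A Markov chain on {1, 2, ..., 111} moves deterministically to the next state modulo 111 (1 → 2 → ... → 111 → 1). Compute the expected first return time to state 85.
E[T_85 | X_0 = 85] = 111

The chain cycles deterministically, so starting at state 85 it returns in exactly 111 steps. Equivalently, the stationary distribution is uniform π_j = 1/111 for every state j, so by Kac's formula E[T_85] = 1/π_85 = 111.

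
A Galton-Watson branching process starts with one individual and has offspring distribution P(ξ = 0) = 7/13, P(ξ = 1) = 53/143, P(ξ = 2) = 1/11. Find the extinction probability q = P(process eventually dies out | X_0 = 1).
q = 1

Mean offspring μ = 0·7/13 + 1·53/143 + 2·1/11 = 79/143 ≤ 1. For μ ≤ 1 with offspring not concentrated at 1, the Galton-Watson process goes extinct almost surely, so q = 1.
(Algebraic check: The pgf is f(s) = 7/13 + 53/143·s + 1/11·s². The extinction probability q is the smallest fixed point of f in [0, 1]. Setting s = f(s):
  1/11·s² + (53/143 − 1)·s + 7/13 = 0
  1/11·s² − (7/13 + 1/11)·s + 7/13 = 0
which factors as (s − 1)·(1/11·s − 7/13) = 0, giving roots s = 1 and s = (7/13)/(1/11) = 77/13. Since 77/13 ≥ 1, the smallest root in [0, 1] is s = 1.)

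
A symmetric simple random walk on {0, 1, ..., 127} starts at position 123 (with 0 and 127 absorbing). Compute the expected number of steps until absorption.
E[τ | X_0 = 123] = 492

Let v_k = E[τ | X_0 = k]. Boundary: v_0 = v_127 = 0. Recurrence: v_k = 1 + (v_{k-1} + v_{k+1})/2 for 1 ≤ k ≤ 126. The particular solution to v_k − (v_{k-1} + v_{k+1})/2 = 1 is v_k = −k^2. Adding homogeneous solution A + B k and matching boundaries gives v_k = k (127 − k). Substituting k = 123: v_123 = 123 · 4 = 492.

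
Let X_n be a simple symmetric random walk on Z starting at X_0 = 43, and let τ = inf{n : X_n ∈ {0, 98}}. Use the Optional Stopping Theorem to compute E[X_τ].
E[X_τ] = 43

X_n is a martingale and τ is a bounded-mean stopping time (indeed τ is finite a.s. with bounded expectation since the walk is in a bounded region). By the OST, E[X_τ] = E[X_0] = 43. Equivalently: E[X_τ] = 98 · P(hit 98 first) + 0 · P(hit 0 first) = 98 · (43/98) = 43.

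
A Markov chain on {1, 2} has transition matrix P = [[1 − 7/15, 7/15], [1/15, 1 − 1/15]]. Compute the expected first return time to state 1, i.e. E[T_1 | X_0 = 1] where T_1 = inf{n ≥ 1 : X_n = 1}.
E[T_1 | X_0 = 1] = 1/π_1 = 8

For an irreducible recurrent Markov chain with stationary distribution π, E[T_i | X_0 = i] = 1/π_i (Kac's formula). Here π_1 = (1/15)/(7/15 + 1/15) = (1/15)/(8/15) = 1/8, so E[T_1 | X_0 = 1] = 1/π_1 = (7/15 + 1/15)/(1/15) = (8/15)/(1/15) = 8.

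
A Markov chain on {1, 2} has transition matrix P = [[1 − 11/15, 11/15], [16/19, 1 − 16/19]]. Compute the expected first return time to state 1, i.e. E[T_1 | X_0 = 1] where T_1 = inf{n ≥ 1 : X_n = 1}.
E[T_1 | X_0 = 1] = 1/π_1 = 449/240

For an irreducible recurrent Markov chain with stationary distribution π, E[T_i | X_0 = i] = 1/π_i (Kac's formula). Here π_1 = (16/19)/(11/15 + 16/19) = (16/19)/(449/285) = 240/449, so E[T_1 | X_0 = 1] = 1/π_1 = (11/15 + 16/19)/(16/19) = (449/285)/(16/19) = 449/240.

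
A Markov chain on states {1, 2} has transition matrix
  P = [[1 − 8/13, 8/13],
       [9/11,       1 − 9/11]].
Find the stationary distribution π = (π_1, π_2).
π_1 = 117/205, π_2 = 88/205

Solve πP = π with π_1 + π_2 = 1. From πP = π: π_1 · (1 − 8/13) + π_2 · 9/11 = π_1 ⇒ π_2 · 9/11 = π_1 · 8/13 ⇒ π_2/π_1 = (8/13)/(9/11) = 88/117. Together with π_1 + π_2 = 1:
  π_1 = (9/11)/(8/13 + 9/11) = (9/11)/(205/143) = 117/205,
  π_2 = (8/13)/(8/13 + 9/11) = (8/13)/(205/143) = 88/205.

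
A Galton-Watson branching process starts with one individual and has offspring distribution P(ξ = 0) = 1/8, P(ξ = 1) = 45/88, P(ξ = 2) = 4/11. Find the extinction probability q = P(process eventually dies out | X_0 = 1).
q = 11/32

The pgf is f(s) = 1/8 + 45/88·s + 4/11·s². The extinction probability q is the smallest fixed point of f in [0, 1]. Setting s = f(s):
  4/11·s² + (45/88 − 1)·s + 1/8 = 0
  4/11·s² − (1/8 + 4/11)·s + 1/8 = 0
which factors as (s − 1)·(4/11·s − 1/8) = 0, giving roots s = 1 and s = (1/8)/(4/11) = 11/32.
Mean offspring μ = 45/88 + 2·4/11 = 109/88 > 1 (supercritical), so q < 1. The extinction probability is the smaller root: q = (1/8)/(4/11) = 11/32.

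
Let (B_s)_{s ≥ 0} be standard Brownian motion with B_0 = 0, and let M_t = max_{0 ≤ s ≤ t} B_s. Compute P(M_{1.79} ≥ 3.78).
P(M_{1.79} ≥ 3.78) = 2·P(B_{1.79} ≥ 3.78) = 2(1 − Φ(3.78/√1.79)) ≈ 0.0047

By the reflection principle for Brownian motion, P(M_t ≥ a) = 2 · P(B_t ≥ a) for a ≥ 0. Since B_t ~ N(0, t), P(B_t ≥ 3.78) = 1 − Φ(3.78/√t) = 1 − Φ(3.78/√1.79) = 1 − Φ(2.8253). So
  P(M_{1.79} ≥ 3.78) = 2(1 − Φ(2.8253)) ≈ 0.0047.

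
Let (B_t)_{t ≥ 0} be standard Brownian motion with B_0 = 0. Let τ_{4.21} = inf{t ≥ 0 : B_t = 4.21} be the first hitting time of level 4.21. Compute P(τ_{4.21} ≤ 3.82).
P(τ_{4.21} ≤ 3.82) = 2(1 − Φ(4.21/√3.82)) = 2(1 − Φ(2.1540)) ≈ 0.0312

By the reflection principle for standard BM, P(τ_b ≤ t) = 2 · P(B_t ≥ b). Since B_t ~ N(0, t), P(B_t ≥ 4.21) = 1 − Φ(4.21/√t) = 1 − Φ(4.21/√3.82) = 1 − Φ(2.1540) ≈ 0.01562. Doubling: P(τ_{4.21} ≤ 3.82) ≈ 2 · 0.01562 = 0.03124 ≈ 0.0312.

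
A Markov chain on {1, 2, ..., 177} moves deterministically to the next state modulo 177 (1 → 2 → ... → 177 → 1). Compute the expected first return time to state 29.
E[T_29 | X_0 = 29] = 177

The chain cycles deterministically, so starting at state 29 it returns in exactly 177 steps. Equivalently, the stationary distribution is uniform π_j = 1/177 for every state j, so by Kac's formula E[T_29] = 1/π_29 = 177.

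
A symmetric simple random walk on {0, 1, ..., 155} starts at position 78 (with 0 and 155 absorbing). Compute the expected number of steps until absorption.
E[τ | X_0 = 78] = 6006

Let v_k = E[τ | X_0 = k]. Boundary: v_0 = v_155 = 0. Recurrence: v_k = 1 + (v_{k-1} + v_{k+1})/2 for 1 ≤ k ≤ 154. The particular solution to v_k − (v_{k-1} + v_{k+1})/2 = 1 is v_k = −k^2. Adding homogeneous solution A + B k and matching boundaries gives v_k = k (155 − k). Substituting k = 78: v_78 = 78 · 77 = 6006.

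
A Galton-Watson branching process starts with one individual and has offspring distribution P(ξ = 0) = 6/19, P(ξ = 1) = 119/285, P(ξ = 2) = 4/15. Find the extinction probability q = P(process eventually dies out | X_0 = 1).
q = 1

Mean offspring μ = 0·6/19 + 1·119/285 + 2·4/15 = 271/285 ≤ 1. For μ ≤ 1 with offspring not concentrated at 1, the Galton-Watson process goes extinct almost surely, so q = 1.
(Algebraic check: The pgf is f(s) = 6/19 + 119/285·s + 4/15·s². The extinction probability q is the smallest fixed point of f in [0, 1]. Setting s = f(s):
  4/15·s² + (119/285 − 1)·s + 6/19 = 0
  4/15·s² − (6/19 + 4/15)·s + 6/19 = 0
which factors as (s − 1)·(4/15·s − 6/19) = 0, giving roots s = 1 and s = (6/19)/(4/15) = 45/38. Since 45/38 ≥ 1, the smallest root in [0, 1] is s = 1.)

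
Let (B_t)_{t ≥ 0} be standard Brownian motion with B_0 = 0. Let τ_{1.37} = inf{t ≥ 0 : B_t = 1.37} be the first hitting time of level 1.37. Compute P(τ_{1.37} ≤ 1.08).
P(τ_{1.37} ≤ 1.08) = 2(1 − Φ(1.37/√1.08)) = 2(1 − Φ(1.3183)) ≈ 0.1874

By the reflection principle for standard BM, P(τ_b ≤ t) = 2 · P(B_t ≥ b). Since B_t ~ N(0, t), P(B_t ≥ 1.37) = 1 − Φ(1.37/√t) = 1 − Φ(1.37/√1.08) = 1 − Φ(1.3183) ≈ 0.09370. Doubling: P(τ_{1.37} ≤ 1.08) ≈ 2 · 0.09370 = 0.18740 ≈ 0.1874.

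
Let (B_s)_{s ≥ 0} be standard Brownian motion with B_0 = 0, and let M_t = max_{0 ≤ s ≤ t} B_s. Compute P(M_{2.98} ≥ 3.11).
P(M_{2.98} ≥ 3.11) = 2·P(B_{2.98} ≥ 3.11) = 2(1 − Φ(3.11/√2.98)) ≈ 0.0716

By the reflection principle for Brownian motion, P(M_t ≥ a) = 2 · P(B_t ≥ a) for a ≥ 0. Since B_t ~ N(0, t), P(B_t ≥ 3.11) = 1 − Φ(3.11/√t) = 1 − Φ(3.11/√2.98) = 1 − Φ(1.8016). So
  P(M_{2.98} ≥ 3.11) = 2(1 − Φ(1.8016)) ≈ 0.0716.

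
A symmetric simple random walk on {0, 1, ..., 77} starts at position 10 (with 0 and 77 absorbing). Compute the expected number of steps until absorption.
E[τ | X_0 = 10] = 670

Let v_k = E[τ | X_0 = k]. Boundary: v_0 = v_77 = 0. Recurrence: v_k = 1 + (v_{k-1} + v_{k+1})/2 for 1 ≤ k ≤ 76. The particular solution to v_k − (v_{k-1} + v_{k+1})/2 = 1 is v_k = −k^2. Adding homogeneous solution A + B k and matching boundaries gives v_k = k (77 − k). Substituting k = 10: v_10 = 10 · 67 = 670.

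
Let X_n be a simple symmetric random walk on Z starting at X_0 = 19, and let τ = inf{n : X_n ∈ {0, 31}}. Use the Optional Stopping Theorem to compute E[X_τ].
E[X_τ] = 19

X_n is a martingale and τ is a bounded-mean stopping time (indeed τ is finite a.s. with bounded expectation since the walk is in a bounded region). By the OST, E[X_τ] = E[X_0] = 19. Equivalently: E[X_τ] = 31 · P(hit 31 first) + 0 · P(hit 0 first) = 31 · (19/31) = 19.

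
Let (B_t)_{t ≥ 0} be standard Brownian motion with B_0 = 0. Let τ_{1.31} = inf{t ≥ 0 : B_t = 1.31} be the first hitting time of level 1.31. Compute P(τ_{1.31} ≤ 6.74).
P(τ_{1.31} ≤ 6.74) = 2(1 − Φ(1.31/√6.74)) = 2(1 − Φ(0.5046)) ≈ 0.6138

By the reflection principle for standard BM, P(τ_b ≤ t) = 2 · P(B_t ≥ b). Since B_t ~ N(0, t), P(B_t ≥ 1.31) = 1 − Φ(1.31/√t) = 1 − Φ(1.31/√6.74) = 1 − Φ(0.5046) ≈ 0.30692. Doubling: P(τ_{1.31} ≤ 6.74) ≈ 2 · 0.30692 = 0.61384 ≈ 0.6138.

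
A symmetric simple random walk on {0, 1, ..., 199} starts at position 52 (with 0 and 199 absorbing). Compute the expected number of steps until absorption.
E[τ | X_0 = 52] = 7644

Let v_k = E[τ | X_0 = k]. Boundary: v_0 = v_199 = 0. Recurrence: v_k = 1 + (v_{k-1} + v_{k+1})/2 for 1 ≤ k ≤ 198. The particular solution to v_k − (v_{k-1} + v_{k+1})/2 = 1 is v_k = −k^2. Adding homogeneous solution A + B k and matching boundaries gives v_k = k (199 − k). Substituting k = 52: v_52 = 52 · 147 = 7644.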